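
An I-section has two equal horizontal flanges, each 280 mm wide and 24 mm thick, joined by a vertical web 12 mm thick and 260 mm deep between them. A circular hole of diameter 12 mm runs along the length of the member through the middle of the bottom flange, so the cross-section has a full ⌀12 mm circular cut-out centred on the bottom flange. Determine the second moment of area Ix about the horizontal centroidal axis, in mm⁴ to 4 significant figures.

Treat the section as a set of non-overlapping primitives; coordinates are from the bounding-box lower-left.
Bottom flange: 280 × 24, A = 6 720 mm², y = 12 mm, Ī = 322 560 mm⁴.
Web: 12 × 260, A = 3 120 mm², y = 154 mm, Ī = 17 576 000 mm⁴.
Top flange: 280 × 24, A = 6 720 mm², y = 296 mm, Ī = 322 560 mm⁴.
Hole (subtracted): ⌀12, A = 113.097 mm², y = 12 mm, Ī = 1017.88 mm⁴.
Centroid: ȳ = ΣA·y / ΣA = 154.976 mm.
Transfer each piece to the horizontal centroidal axis using Ī + A·d² with d = y − 154.976:
  bottom flange: d = -142.976 mm → contributes +137 694 611 mm⁴
  web: d = -0.976465 mm → contributes +17 578 975 mm⁴
  top flange: d = 141.024 mm → contributes +133 967 484 mm⁴
  hole: d = -142.976 mm → contributes −2 312 984 mm⁴
Total I = 286 928 086 mm⁴.

Ix ≈ 2.869 × 10⁸ mm⁴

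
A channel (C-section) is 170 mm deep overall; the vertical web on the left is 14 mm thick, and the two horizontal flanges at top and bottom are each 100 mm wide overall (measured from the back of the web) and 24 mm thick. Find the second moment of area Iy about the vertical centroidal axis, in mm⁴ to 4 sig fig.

Treat the section as a set of non-overlapping primitives; coordinates are from the bounding-box lower-left.
Web: 14 × 170, A = 2 380 mm², x = 7 mm, Ī = 38873.3 mm⁴.
Top flange (beyond web): 86 × 24, A = 2 064 mm², x = 57 mm, Ī = 1 272 112 mm⁴.
Bottom flange (beyond web): 86 × 24, A = 2 064 mm², x = 57 mm, Ī = 1 272 112 mm⁴.
Centroid: x̄ = ΣA·x / ΣA = 38.7148 mm.
Transfer each piece to the vertical centroidal axis using Ī + A·d² with d = x − 38.7148:
  web: d = -31.7148 mm → contributes +2 432 747 mm⁴
  top flange (beyond web): d = 18.2852 mm → contributes +1 962 206 mm⁴
  bottom flange (beyond web): d = 18.2852 mm → contributes +1 962 206 mm⁴
Total I = 6 357 160 mm⁴.

Iy ≈ 6.357 × 10⁶ mm⁴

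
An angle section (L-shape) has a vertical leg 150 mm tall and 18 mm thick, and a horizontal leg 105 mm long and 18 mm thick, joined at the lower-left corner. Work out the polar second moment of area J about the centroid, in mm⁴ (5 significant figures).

Split into non-overlapping primitives; take the origin at the lower-left of the bounding box.
Vertical leg: 18 × 150, A = 2 700 mm², y = 75 mm, Ī = 5 062 500 mm⁴.
Horizontal leg (remainder): 87 × 18, A = 1 566 mm², y = 9 mm, Ī = 42 282 mm⁴.
Centroid: ȳ = ΣA·y / ΣA = 50.77215 mm.
Transfer each piece to the centroidal x-axis using Ī + A·d² with d = y − 50.77215:
  vertical leg: d = 24.22785 mm → contributes +6 647 369 mm⁴
  horizontal leg (remainder): d = -41.77215 mm → contributes +2 774 815 mm⁴
Total I = 9 422 185 mm⁴.
For the y-axis: x̄ = 28.27215 mm.
Repeating about the centroidal y-axis gives I_y = 3 792 482 mm⁴.
Polar second moment: J = I_x + I_y = 13 214 667 mm⁴.

J ≈ 1.3215 × 10⁷ mm⁴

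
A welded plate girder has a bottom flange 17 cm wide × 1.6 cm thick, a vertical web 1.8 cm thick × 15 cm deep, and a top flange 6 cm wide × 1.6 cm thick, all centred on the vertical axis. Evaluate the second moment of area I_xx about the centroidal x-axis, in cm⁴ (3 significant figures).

Split into non-overlapping primitives; take the origin at the lower-left of the bounding box.
Bottom plate: 17 × 1.6, A = 27.2 cm², y = 0.8 cm, Ī = 5.8027 cm⁴.
Web plate: 1.8 × 15, A = 27 cm², y = 9.1 cm, Ī = 506.25 cm⁴.
Top plate: 6 × 1.6, A = 9.6 cm², y = 17.4 cm, Ī = 2.048 cm⁴.
Centroid: ȳ = ΣA·y / ΣA = 6.8103 cm.
Transfer each piece to the centroidal x-axis using Ī + A·d² with d = y − 6.8103:
  bottom plate: d = -6.0103 cm → contributes +988.38 cm⁴
  web plate: d = 2.2897 cm → contributes +647.8 cm⁴
  top plate: d = 10.59 cm → contributes +1078.6 cm⁴
Total I = 2714.8 cm⁴.

I_xx ≈ 2710 cm⁴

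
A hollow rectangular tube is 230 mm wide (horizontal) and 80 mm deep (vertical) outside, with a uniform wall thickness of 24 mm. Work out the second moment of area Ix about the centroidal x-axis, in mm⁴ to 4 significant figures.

Ix ≈ 9.316 × 10⁶ mm⁴

Break the section into simple shapes (no overlaps), measuring from the bottom-left corner of the bounding box.
Outer rectangle: 230 × 80, A = 18 400 mm², y = 40 mm, Ī = 9 813 333 mm⁴.
Inner void (subtracted): 182 × 32, A = 5 824 mm², y = 40 mm, Ī = 496 981 mm⁴.
By symmetry the centroid is at mid-height, ȳ = 40 mm.
All pieces are centred on the centroidal x-axis, so I = ΣĪ (holes subtracted) = 9 316 352 mm⁴.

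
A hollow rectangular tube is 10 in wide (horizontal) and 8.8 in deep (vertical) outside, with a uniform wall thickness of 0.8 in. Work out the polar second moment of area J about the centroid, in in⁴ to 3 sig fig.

Break the section into simple shapes (no overlaps), measuring from the bottom-left corner of the bounding box.
Outer rectangle: 10 × 8.8, A = 88 in², y = 4.4 in, Ī = 567.89 in⁴.
Inner void (subtracted): 8.4 × 7.2, A = 60.48 in², y = 4.4 in, Ī = 261.27 in⁴.
By symmetry the centroid is at mid-height, ȳ = 4.4 in.
All pieces are centred on the centroidal x-axis, so I = ΣĪ (holes subtracted) = 306.62 in⁴.
Repeating about the centroidal y-axis gives I_y = 377.71 in⁴.
Polar second moment: J = I_x + I_y = 684.33 in⁴.

J ≈ 684 in⁴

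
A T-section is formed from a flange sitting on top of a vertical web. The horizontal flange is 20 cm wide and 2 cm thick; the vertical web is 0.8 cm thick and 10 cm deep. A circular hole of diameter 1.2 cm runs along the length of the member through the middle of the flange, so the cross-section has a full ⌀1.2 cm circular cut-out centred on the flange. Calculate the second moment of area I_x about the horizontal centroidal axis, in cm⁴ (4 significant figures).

I_x ≈ 318.7 cm⁴

Break the section into simple shapes (no overlaps), measuring from the bottom-left corner of the bounding box.
Flange: 20 × 2, A = 40 cm², y = 11 cm, Ī = 13.3333 cm⁴.
Web: 0.8 × 10, A = 8 cm², y = 5 cm, Ī = 66.6667 cm⁴.
Hole (subtracted): ⌀1.2, A = 1.13097 cm², y = 11 cm, Ī = 0.101788 cm⁴.
Centroid: ȳ = ΣA·y / ΣA = 9.97587 cm.
Transfer each piece to the horizontal centroidal axis using Ī + A·d² with d = y − 9.97587:
  flange: d = 1.02413 cm → contributes +55.2871 cm⁴
  web: d = -4.97587 cm → contributes +264.741 cm⁴
  hole: d = 1.02413 cm → contributes −1.288 cm⁴
Total I = 318.74 cm⁴.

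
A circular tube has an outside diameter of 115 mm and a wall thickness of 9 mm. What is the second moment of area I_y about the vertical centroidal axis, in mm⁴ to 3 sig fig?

I_y ≈ 4.24 × 10⁶ mm⁴

Break the section into simple shapes (no overlaps), measuring from the bottom-left corner of the bounding box.
Outer circle: ⌀115, A = 10 387 mm², x = 57.5 mm, Ī = 8 585 414 mm⁴.
Bore (subtracted): ⌀97, A = 7389.8 mm², x = 57.5 mm, Ī = 4 345 671 mm⁴.
By symmetry the centroid is at mid-width, x̄ = 57.5 mm.
All pieces are centred on the vertical centroidal axis, so I = ΣĪ (holes subtracted) = 4 239 743 mm⁴.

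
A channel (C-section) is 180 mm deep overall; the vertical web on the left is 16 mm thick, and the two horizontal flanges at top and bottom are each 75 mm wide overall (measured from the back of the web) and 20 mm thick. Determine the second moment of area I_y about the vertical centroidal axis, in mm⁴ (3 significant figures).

I_y ≈ 2.57 × 10⁶ mm⁴

Treat the section as a set of non-overlapping primitives; coordinates are from the bounding-box lower-left.
Web: 16 × 180, A = 2 880 mm², x = 8 mm, Ī = 61 440 mm⁴.
Top flange (beyond web): 59 × 20, A = 1 180 mm², x = 45.5 mm, Ī = 342 298 mm⁴.
Bottom flange (beyond web): 59 × 20, A = 1 180 mm², x = 45.5 mm, Ī = 342 298 mm⁴.
Centroid: x̄ = ΣA·x / ΣA = 24.889 mm.
Transfer each piece to the vertical centroidal axis using Ī + A·d² with d = x − 24.889:
  web: d = -16.889 mm → contributes +882 957 mm⁴
  top flange (beyond web): d = 20.611 mm → contributes +843 563 mm⁴
  bottom flange (beyond web): d = 20.611 mm → contributes +843 563 mm⁴
Total I = 2 570 082 mm⁴.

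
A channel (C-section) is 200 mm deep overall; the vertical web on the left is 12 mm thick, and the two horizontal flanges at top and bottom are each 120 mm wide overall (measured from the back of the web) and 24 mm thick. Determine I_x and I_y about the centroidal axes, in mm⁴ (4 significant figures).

I_x ≈ 4.839 × 10⁷ mm⁴, I_y ≈ 1.097 × 10⁷ mm⁴

Treat the section as a set of non-overlapping primitives; coordinates are from the bounding-box lower-left.
Web: 12 × 200, A = 2 400 mm², y = 100 mm, Ī = 8 000 000 mm⁴.
Top flange (beyond web): 108 × 24, A = 2 592 mm², y = 188 mm, Ī = 124 416 mm⁴.
Bottom flange (beyond web): 108 × 24, A = 2 592 mm², y = 12 mm, Ī = 124 416 mm⁴.
By symmetry the centroid is at mid-height, ȳ = 100 mm.
Transfer each piece to the centroidal x-axis using Ī + A·d² with d = y − 100:
  web: d = 0 mm → contributes +8 000 000 mm⁴
  top flange (beyond web): d = 88 mm → contributes +20 196 864 mm⁴
  bottom flange (beyond web): d = -88 mm → contributes +20 196 864 mm⁴
Total I = 48 393 728 mm⁴.
For the y-axis: x̄ = 47.0127 mm.
Repeating about the centroidal y-axis gives I_y = 10 973 471 mm⁴.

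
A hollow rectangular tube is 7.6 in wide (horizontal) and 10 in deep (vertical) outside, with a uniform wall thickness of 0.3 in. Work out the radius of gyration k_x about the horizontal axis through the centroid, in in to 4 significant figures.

k_x ≈ 3.820 in

Break the section into simple shapes (no overlaps), measuring from the bottom-left corner of the bounding box.
Outer rectangle: 7.6 × 10, A = 76 in², y = 5 in, Ī = 633.333 in⁴.
Inner void (subtracted): 7 × 9.4, A = 65.8 in², y = 5 in, Ī = 484.507 in⁴.
By symmetry the centroid is at mid-height, ȳ = 5 in.
All pieces are centred on the horizontal axis through the centroid, so I = ΣĪ (holes subtracted) = 148.826 in⁴.
Radius of gyration: k = √(I/A) = √(148.826 / 10.2) = 3.81979 in.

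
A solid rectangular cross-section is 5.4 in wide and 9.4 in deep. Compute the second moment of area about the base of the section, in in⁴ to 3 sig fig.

I_base ≈ 1500 in⁴

The section: 5.4 × 9.4, A = 50.76 in², y = 4.7 in, Ī = 373.76 in⁴.
Transfer it to the base of the section using Ī + A·d² with d = y − 0:
  the section: d = 4.7 in → contributes +1495.1 in⁴
Total I = 1495.1 in⁴.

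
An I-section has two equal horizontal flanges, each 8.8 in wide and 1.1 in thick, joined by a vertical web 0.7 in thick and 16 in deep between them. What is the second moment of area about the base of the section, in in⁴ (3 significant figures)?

Split into non-overlapping primitives; take the origin at the lower-left of the bounding box.
Bottom flange: 8.8 × 1.1, A = 9.68 in², y = 0.55 in, Ī = 0.97607 in⁴.
Web: 0.7 × 16, A = 11.2 in², y = 9.1 in, Ī = 238.93 in⁴.
Top flange: 8.8 × 1.1, A = 9.68 in², y = 17.65 in, Ī = 0.97607 in⁴.
Transfer each piece to the bottom edge using Ī + A·d² with d = y − 0:
  bottom flange: d = 0.55 in → contributes +3.9043 in⁴
  web: d = 9.1 in → contributes +1166.4 in⁴
  top flange: d = 17.65 in → contributes +3016.5 in⁴
Total I = 4186.8 in⁴.

I_base ≈ 4190 in⁴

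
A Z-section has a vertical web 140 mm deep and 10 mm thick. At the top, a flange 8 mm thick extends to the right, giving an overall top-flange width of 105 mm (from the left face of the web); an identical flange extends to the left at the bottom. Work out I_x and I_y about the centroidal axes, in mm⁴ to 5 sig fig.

Break the section into simple shapes (no overlaps), measuring from the bottom-left corner of the bounding box.
Web: 10 × 140, A = 1 400 mm², y = 70 mm, Ī = 2 286 667 mm⁴.
Top flange (beyond web): 95 × 8, A = 760 mm², y = 136 mm, Ī = 4053.333 mm⁴.
Bottom flange (beyond web): 95 × 8, A = 760 mm², y = 4 mm, Ī = 4053.333 mm⁴.
Centroid: ȳ = ΣA·y / ΣA = 70 mm.
Transfer each piece to the centroidal x-axis using Ī + A·d² with d = y − 70:
  web: d = 0 mm → contributes +2 286 667 mm⁴
  top flange (beyond web): d = 66 mm → contributes +3 314 613 mm⁴
  bottom flange (beyond web): d = -66 mm → contributes +3 314 613 mm⁴
Total I = 8 915 893 mm⁴.
For the y-axis: x̄ = 100 mm.
Repeating about the centroidal y-axis gives I_y = 5 344 333 mm⁴.

I_x ≈ 8.9159 × 10⁶ mm⁴, I_y ≈ 5.3443 × 10⁶ mm⁴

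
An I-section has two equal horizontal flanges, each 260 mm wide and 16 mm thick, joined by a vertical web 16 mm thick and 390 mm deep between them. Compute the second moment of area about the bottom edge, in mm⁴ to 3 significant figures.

Treat the section as a set of non-overlapping primitives; coordinates are from the bounding-box lower-left.
Bottom flange: 260 × 16, A = 4 160 mm², y = 8 mm, Ī = 88 747 mm⁴.
Web: 16 × 390, A = 6 240 mm², y = 211 mm, Ī = 79 092 000 mm⁴.
Top flange: 260 × 16, A = 4 160 mm², y = 414 mm, Ī = 88 747 mm⁴.
Transfer each piece to a horizontal axis along the bottom face using Ī + A·d² with d = y − 0:
  bottom flange: d = 8 mm → contributes +354 987 mm⁴
  web: d = 211 mm → contributes +356 903 040 mm⁴
  top flange: d = 414 mm → contributes +713 096 107 mm⁴
Total I = 1 070 354 133 mm⁴.

I_base ≈ 1.07 × 10⁹ mm⁴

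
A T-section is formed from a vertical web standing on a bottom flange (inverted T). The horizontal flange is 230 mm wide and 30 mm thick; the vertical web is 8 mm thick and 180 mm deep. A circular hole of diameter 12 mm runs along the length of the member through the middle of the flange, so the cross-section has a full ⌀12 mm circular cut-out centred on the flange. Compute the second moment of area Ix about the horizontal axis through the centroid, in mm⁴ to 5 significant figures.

Break the section into simple shapes (no overlaps), measuring from the bottom-left corner of the bounding box.
Flange: 230 × 30, A = 6 900 mm², y = 15 mm, Ī = 517 500 mm⁴.
Web: 8 × 180, A = 1 440 mm², y = 120 mm, Ī = 3 888 000 mm⁴.
Hole (subtracted): ⌀12, A = 113.0973 mm², y = 15 mm, Ī = 1017.876 mm⁴.
Centroid: ȳ = ΣA·y / ΣA = 33.37873 mm.
Transfer each piece to the horizontal axis through the centroid using Ī + A·d² with d = y − 33.37873:
  flange: d = -18.37873 mm → contributes +2 848 166 mm⁴
  web: d = 86.62127 mm → contributes +14 692 673 mm⁴
  hole: d = -18.37873 mm → contributes −39219.62 mm⁴
Total I = 17 501 619 mm⁴.

Ix ≈ 1.7502 × 10⁷ mm⁴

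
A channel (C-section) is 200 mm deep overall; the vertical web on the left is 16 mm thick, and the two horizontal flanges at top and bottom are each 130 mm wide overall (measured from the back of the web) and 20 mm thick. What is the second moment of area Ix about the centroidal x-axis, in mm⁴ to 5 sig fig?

Ix ≈ 4.7755 × 10⁷ mm⁴

Break the section into simple shapes (no overlaps), measuring from the bottom-left corner of the bounding box.
Web: 16 × 200, A = 3 200 mm², y = 100 mm, Ī = 10 666 667 mm⁴.
Top flange (beyond web): 114 × 20, A = 2 280 mm², y = 190 mm, Ī = 76 000 mm⁴.
Bottom flange (beyond web): 114 × 20, A = 2 280 mm², y = 10 mm, Ī = 76 000 mm⁴.
By symmetry the centroid is at mid-height, ȳ = 100 mm.
Transfer each piece to the centroidal x-axis using Ī + A·d² with d = y − 100:
  web: d = 0 mm → contributes +10 666 667 mm⁴
  top flange (beyond web): d = 90 mm → contributes +18 544 000 mm⁴
  bottom flange (beyond web): d = -90 mm → contributes +18 544 000 mm⁴
Total I = 47 754 667 mm⁴.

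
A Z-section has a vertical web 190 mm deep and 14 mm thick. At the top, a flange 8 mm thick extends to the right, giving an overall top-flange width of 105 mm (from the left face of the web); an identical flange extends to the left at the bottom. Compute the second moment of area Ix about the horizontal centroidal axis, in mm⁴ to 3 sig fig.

Split into non-overlapping primitives; take the origin at the lower-left of the bounding box.
Web: 14 × 190, A = 2 660 mm², y = 95 mm, Ī = 8 002 167 mm⁴.
Top flange (beyond web): 91 × 8, A = 728 mm², y = 186 mm, Ī = 3882.7 mm⁴.
Bottom flange (beyond web): 91 × 8, A = 728 mm², y = 4 mm, Ī = 3882.7 mm⁴.
Centroid: ȳ = ΣA·y / ΣA = 95 mm.
Transfer each piece to the horizontal centroidal axis using Ī + A·d² with d = y − 95:
  web: d = 0 mm → contributes +8 002 167 mm⁴
  top flange (beyond web): d = 91 mm → contributes +6 032 451 mm⁴
  bottom flange (beyond web): d = -91 mm → contributes +6 032 451 mm⁴
Total I = 20 067 068 mm⁴.

Ix ≈ 2.01 × 10⁷ mm⁴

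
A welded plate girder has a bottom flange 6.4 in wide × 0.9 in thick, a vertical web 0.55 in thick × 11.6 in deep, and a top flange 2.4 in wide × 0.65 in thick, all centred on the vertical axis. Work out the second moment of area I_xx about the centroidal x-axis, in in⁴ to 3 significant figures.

I_xx ≈ 304 in⁴

Decompose the section into non-overlapping parts with the origin at the bottom-left of its bounding rectangle.
Bottom plate: 6.4 × 0.9, A = 5.76 in², y = 0.45 in, Ī = 0.3888 in⁴.
Web plate: 0.55 × 11.6, A = 6.38 in², y = 6.7 in, Ī = 71.541 in⁴.
Top plate: 2.4 × 0.65, A = 1.56 in², y = 12.825 in, Ī = 0.054925 in⁴.
Centroid: ȳ = ΣA·y / ΣA = 4.7697 in.
Transfer each piece to the centroidal x-axis using Ī + A·d² with d = y − 4.7697:
  bottom plate: d = -4.3197 in → contributes +107.87 in⁴
  web plate: d = 1.9303 in → contributes +95.313 in⁴
  top plate: d = 8.0553 in → contributes +101.28 in⁴
Total I = 304.46 in⁴.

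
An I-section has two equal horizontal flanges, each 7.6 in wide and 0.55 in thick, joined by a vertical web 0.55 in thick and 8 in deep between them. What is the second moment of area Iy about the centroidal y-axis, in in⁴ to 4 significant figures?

Iy ≈ 40.35 in⁴

Decompose the section into non-overlapping parts with the origin at the bottom-left of its bounding rectangle.
Bottom flange: 7.6 × 0.55, A = 4.18 in², x = 3.8 in, Ī = 20.1197 in⁴.
Web: 0.55 × 8, A = 4.4 in², x = 3.8 in, Ī = 0.110917 in⁴.
Top flange: 7.6 × 0.55, A = 4.18 in², x = 3.8 in, Ī = 20.1197 in⁴.
By symmetry the centroid is at mid-width, x̄ = 3.8 in.
All pieces are centred on the centroidal y-axis, so I = ΣĪ = 40.3504 in⁴.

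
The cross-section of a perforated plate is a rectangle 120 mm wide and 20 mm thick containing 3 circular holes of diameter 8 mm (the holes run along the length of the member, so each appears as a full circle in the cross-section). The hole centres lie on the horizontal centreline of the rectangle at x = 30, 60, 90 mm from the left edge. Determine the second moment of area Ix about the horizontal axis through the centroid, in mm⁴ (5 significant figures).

Split into non-overlapping primitives; take the origin at the lower-left of the bounding box.
Plate: 120 × 20, A = 2 400 mm², y = 10 mm, Ī = 80 000 mm⁴.
Hole 1 (subtracted): ⌀8, A = 50.26548 mm², y = 10 mm, Ī = 201.0619 mm⁴.
Hole 2 (subtracted): ⌀8, A = 50.26548 mm², y = 10 mm, Ī = 201.0619 mm⁴.
Hole 3 (subtracted): ⌀8, A = 50.26548 mm², y = 10 mm, Ī = 201.0619 mm⁴.
By symmetry the centroid is at mid-height, ȳ = 10 mm.
All pieces are centred on the horizontal axis through the centroid, so I = ΣĪ (holes subtracted) = 79396.81 mm⁴.

Ix ≈ 7.9397 × 10⁴ mm⁴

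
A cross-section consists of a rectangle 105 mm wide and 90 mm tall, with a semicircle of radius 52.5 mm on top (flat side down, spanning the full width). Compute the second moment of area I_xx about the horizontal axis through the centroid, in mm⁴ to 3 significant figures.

Treat the section as a set of non-overlapping primitives; coordinates are from the bounding-box lower-left.
Rectangular body: 105 × 90, A = 9 450 mm², y = 45 mm, Ī = 6 378 750 mm⁴.
Semicircular cap: semicircle r = 52.5, A = 4329.5 mm², y = 112.28 mm, Ī = 833 814 mm⁴.
Centroid: ȳ = ΣA·y / ΣA = 66.14 mm.
Transfer each piece to the horizontal axis through the centroid using Ī + A·d² with d = y − 66.14:
  rectangular body: d = -21.14 mm → contributes +10 601 887 mm⁴
  semicircular cap: d = 46.142 mm → contributes +10 051 641 mm⁴
Total I = 20 653 528 mm⁴.

I_xx ≈ 2.07 × 10⁷ mm⁴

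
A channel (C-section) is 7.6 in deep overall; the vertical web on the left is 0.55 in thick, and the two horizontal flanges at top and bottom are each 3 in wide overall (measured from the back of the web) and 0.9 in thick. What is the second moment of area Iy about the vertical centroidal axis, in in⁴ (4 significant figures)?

Break the section into simple shapes (no overlaps), measuring from the bottom-left corner of the bounding box.
Web: 0.55 × 7.6, A = 4.18 in², x = 0.275 in, Ī = 0.105371 in⁴.
Top flange (beyond web): 2.45 × 0.9, A = 2.205 in², x = 1.775 in, Ī = 1.10296 in⁴.
Bottom flange (beyond web): 2.45 × 0.9, A = 2.205 in², x = 1.775 in, Ī = 1.10296 in⁴.
Centroid: x̄ = ΣA·x / ΣA = 1.04508 in.
Transfer each piece to the vertical centroidal axis using Ī + A·d² with d = x − 1.04508:
  web: d = -0.770081 in → contributes +2.58422 in⁴
  top flange (beyond web): d = 0.729919 in → contributes +2.27774 in⁴
  bottom flange (beyond web): d = 0.729919 in → contributes +2.27774 in⁴
Total I = 7.1397 in⁴.

Iy ≈ 7.140 in⁴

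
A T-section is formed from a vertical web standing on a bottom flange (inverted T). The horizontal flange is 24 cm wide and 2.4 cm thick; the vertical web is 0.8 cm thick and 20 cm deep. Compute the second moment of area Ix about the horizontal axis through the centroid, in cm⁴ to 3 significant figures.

Ix ≈ 2130 cm⁴

Decompose the section into non-overlapping parts with the origin at the bottom-left of its bounding rectangle.
Flange: 24 × 2.4, A = 57.6 cm², y = 1.2 cm, Ī = 27.648 cm⁴.
Web: 0.8 × 20, A = 16 cm², y = 12.4 cm, Ī = 533.33 cm⁴.
Centroid: ȳ = ΣA·y / ΣA = 3.6348 cm.
Transfer each piece to the horizontal axis through the centroid using Ī + A·d² with d = y − 3.6348:
  flange: d = -2.4348 cm → contributes +369.11 cm⁴
  web: d = 8.7652 cm → contributes +1762.6 cm⁴
Total I = 2131.7 cm⁴.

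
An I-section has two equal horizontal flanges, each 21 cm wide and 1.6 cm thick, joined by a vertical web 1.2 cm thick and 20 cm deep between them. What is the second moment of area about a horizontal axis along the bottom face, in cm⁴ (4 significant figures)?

Break the section into simple shapes (no overlaps), measuring from the bottom-left corner of the bounding box.
Bottom flange: 21 × 1.6, A = 33.6 cm², y = 0.8 cm, Ī = 7.168 cm⁴.
Web: 1.2 × 20, A = 24 cm², y = 11.6 cm, Ī = 800 cm⁴.
Top flange: 21 × 1.6, A = 33.6 cm², y = 22.4 cm, Ī = 7.168 cm⁴.
Transfer each piece to a horizontal axis along the bottom face using Ī + A·d² with d = y − 0:
  bottom flange: d = 0.8 cm → contributes +28.672 cm⁴
  web: d = 11.6 cm → contributes +4029.44 cm⁴
  top flange: d = 22.4 cm → contributes +16866.3 cm⁴
Total I = 20924.4 cm⁴.

I_base ≈ 2.092 × 10⁴ cm⁴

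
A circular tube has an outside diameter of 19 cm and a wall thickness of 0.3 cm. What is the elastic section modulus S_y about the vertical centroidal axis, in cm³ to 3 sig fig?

S_y ≈ 81.1 cm³

Break the section into simple shapes (no overlaps), measuring from the bottom-left corner of the bounding box.
Outer circle: ⌀19, A = 283.53 cm², x = 9.5 cm, Ī = 6397.1 cm⁴.
Bore (subtracted): ⌀18.4, A = 265.9 cm², x = 9.5 cm, Ī = 5626.5 cm⁴.
By symmetry the centroid is at mid-width, x̄ = 9.5 cm.
All pieces are centred on the vertical centroidal axis, so I = ΣĪ (holes subtracted) = 770.58 cm⁴.
Extreme fibre distance c = 9.5 cm; S = I/c = 81.114 cm³.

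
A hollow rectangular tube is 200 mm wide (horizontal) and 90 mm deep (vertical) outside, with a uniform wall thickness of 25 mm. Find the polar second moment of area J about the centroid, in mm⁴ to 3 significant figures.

J ≈ 6.01 × 10⁷ mm⁴

Split into non-overlapping primitives; take the origin at the lower-left of the bounding box.
Outer rectangle: 200 × 90, A = 18 000 mm², y = 45 mm, Ī = 12 150 000 mm⁴.
Inner void (subtracted): 150 × 40, A = 6 000 mm², y = 45 mm, Ī = 800 000 mm⁴.
By symmetry the centroid is at mid-height, ȳ = 45 mm.
All pieces are centred on the centroidal x-axis, so I = ΣĪ (holes subtracted) = 11 350 000 mm⁴.
Repeating about the centroidal y-axis gives I_y = 48 750 000 mm⁴.
Polar second moment: J = I_x + I_y = 60 100 000 mm⁴.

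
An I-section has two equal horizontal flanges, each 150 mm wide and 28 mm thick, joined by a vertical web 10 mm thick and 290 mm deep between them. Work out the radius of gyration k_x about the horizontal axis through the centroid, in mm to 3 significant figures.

Decompose the section into non-overlapping parts with the origin at the bottom-left of its bounding rectangle.
Bottom flange: 150 × 28, A = 4 200 mm², y = 14 mm, Ī = 274 400 mm⁴.
Web: 10 × 290, A = 2 900 mm², y = 173 mm, Ī = 20 324 167 mm⁴.
Top flange: 150 × 28, A = 4 200 mm², y = 332 mm, Ī = 274 400 mm⁴.
By symmetry the centroid is at mid-height, ȳ = 173 mm.
Transfer each piece to the horizontal axis through the centroid using Ī + A·d² with d = y − 173:
  bottom flange: d = -159 mm → contributes +106 454 600 mm⁴
  web: d = 0 mm → contributes +20 324 167 mm⁴
  top flange: d = 159 mm → contributes +106 454 600 mm⁴
Total I = 233 233 367 mm⁴.
Radius of gyration: k = √(I/A) = √(233 233 367 / 11 300) = 143.67 mm.

k_x ≈ 144 mm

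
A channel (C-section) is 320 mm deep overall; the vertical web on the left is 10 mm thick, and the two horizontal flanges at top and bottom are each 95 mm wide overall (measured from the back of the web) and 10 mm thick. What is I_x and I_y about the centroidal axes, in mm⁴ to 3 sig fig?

I_x ≈ 6.82 × 10⁷ mm⁴, I_y ≈ 3.56 × 10⁶ mm⁴

Decompose the section into non-overlapping parts with the origin at the bottom-left of its bounding rectangle.
Web: 10 × 320, A = 3 200 mm², y = 160 mm, Ī = 27 306 667 mm⁴.
Top flange (beyond web): 85 × 10, A = 850 mm², y = 315 mm, Ī = 7083.3 mm⁴.
Bottom flange (beyond web): 85 × 10, A = 850 mm², y = 5 mm, Ī = 7083.3 mm⁴.
By symmetry the centroid is at mid-height, ȳ = 160 mm.
Transfer each piece to the centroidal x-axis using Ī + A·d² with d = y − 160:
  web: d = 0 mm → contributes +27 306 667 mm⁴
  top flange (beyond web): d = 155 mm → contributes +20 428 333 mm⁴
  bottom flange (beyond web): d = -155 mm → contributes +20 428 333 mm⁴
Total I = 68 163 333 mm⁴.
For the y-axis: x̄ = 21.48 mm.
Repeating about the centroidal y-axis gives I_y = 3 555 106 mm⁴.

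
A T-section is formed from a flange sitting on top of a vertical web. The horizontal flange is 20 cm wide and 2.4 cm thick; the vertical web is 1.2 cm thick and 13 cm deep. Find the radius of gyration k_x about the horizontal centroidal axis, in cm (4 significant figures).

Split into non-overlapping primitives; take the origin at the lower-left of the bounding box.
Flange: 20 × 2.4, A = 48 cm², y = 14.2 cm, Ī = 23.04 cm⁴.
Web: 1.2 × 13, A = 15.6 cm², y = 6.5 cm, Ī = 219.7 cm⁴.
Centroid: ȳ = ΣA·y / ΣA = 12.3113 cm.
Transfer each piece to the horizontal centroidal axis using Ī + A·d² with d = y − 12.3113:
  flange: d = 1.88868 cm → contributes +194.261 cm⁴
  web: d = -5.81132 cm → contributes +746.535 cm⁴
Total I = 940.796 cm⁴.
Radius of gyration: k = √(I/A) = √(940.796 / 63.6) = 3.84609 cm.

k_x ≈ 3.846 cm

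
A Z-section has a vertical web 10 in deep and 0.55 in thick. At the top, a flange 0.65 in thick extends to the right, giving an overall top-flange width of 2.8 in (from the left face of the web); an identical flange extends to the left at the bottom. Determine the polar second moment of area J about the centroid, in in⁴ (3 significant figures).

Split into non-overlapping primitives; take the origin at the lower-left of the bounding box.
Web: 0.55 × 10, A = 5.5 in², y = 5 in, Ī = 45.833 in⁴.
Top flange (beyond web): 2.25 × 0.65, A = 1.4625 in², y = 9.675 in, Ī = 0.051492 in⁴.
Bottom flange (beyond web): 2.25 × 0.65, A = 1.4625 in², y = 0.325 in, Ī = 0.051492 in⁴.
Centroid: ȳ = ΣA·y / ΣA = 5 in.
Transfer each piece to the centroidal x-axis using Ī + A·d² with d = y − 5:
  web: d = 0 in → contributes +45.833 in⁴
  top flange (beyond web): d = 4.675 in → contributes +32.015 in⁴
  bottom flange (beyond web): d = -4.675 in → contributes +32.015 in⁴
Total I = 109.86 in⁴.
For the y-axis: x̄ = 2.525 in.
Repeating about the centroidal y-axis gives I_y = 7.1056 in⁴.
Polar second moment: J = I_x + I_y = 116.97 in⁴.

J ≈ 117 in⁴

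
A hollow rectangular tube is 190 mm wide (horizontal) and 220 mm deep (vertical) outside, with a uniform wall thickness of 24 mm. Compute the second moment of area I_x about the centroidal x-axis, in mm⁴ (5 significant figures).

Treat the section as a set of non-overlapping primitives; coordinates are from the bounding-box lower-left.
Outer rectangle: 190 × 220, A = 41 800 mm², y = 110 mm, Ī = 168 593 333 mm⁴.
Inner void (subtracted): 142 × 172, A = 24 424 mm², y = 110 mm, Ī = 60 213 301 mm⁴.
By symmetry the centroid is at mid-height, ȳ = 110 mm.
All pieces are centred on the centroidal x-axis, so I = ΣĪ (holes subtracted) = 108 380 032 mm⁴.

I_x ≈ 1.0838 × 10⁸ mm⁴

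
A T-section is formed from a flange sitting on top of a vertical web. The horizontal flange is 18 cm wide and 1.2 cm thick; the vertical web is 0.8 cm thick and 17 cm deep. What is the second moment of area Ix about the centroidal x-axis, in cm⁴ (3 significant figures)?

Ix ≈ 1020 cm⁴

Decompose the section into non-overlapping parts with the origin at the bottom-left of its bounding rectangle.
Flange: 18 × 1.2, A = 21.6 cm², y = 17.6 cm, Ī = 2.592 cm⁴.
Web: 0.8 × 17, A = 13.6 cm², y = 8.5 cm, Ī = 327.53 cm⁴.
Centroid: ȳ = ΣA·y / ΣA = 14.084 cm.
Transfer each piece to the centroidal x-axis using Ī + A·d² with d = y − 14.084:
  flange: d = 3.5159 cm → contributes +269.6 cm⁴
  web: d = -5.5841 cm → contributes +751.61 cm⁴
Total I = 1021.2 cm⁴.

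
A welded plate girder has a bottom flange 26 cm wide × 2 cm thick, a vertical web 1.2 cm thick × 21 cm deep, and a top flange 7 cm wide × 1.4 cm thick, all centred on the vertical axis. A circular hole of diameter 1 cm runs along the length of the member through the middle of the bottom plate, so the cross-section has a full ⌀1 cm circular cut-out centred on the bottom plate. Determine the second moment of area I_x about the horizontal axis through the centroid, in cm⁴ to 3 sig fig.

Break the section into simple shapes (no overlaps), measuring from the bottom-left corner of the bounding box.
Bottom plate: 26 × 2, A = 52 cm², y = 1 cm, Ī = 17.333 cm⁴.
Web plate: 1.2 × 21, A = 25.2 cm², y = 12.5 cm, Ī = 926.1 cm⁴.
Top plate: 7 × 1.4, A = 9.8 cm², y = 23.7 cm, Ī = 1.6007 cm⁴.
Hole (subtracted): ⌀1, A = 0.7854 cm², y = 1 cm, Ī = 0.049087 cm⁴.
Centroid: ȳ = ΣA·y / ΣA = 6.9417 cm.
Transfer each piece to the horizontal axis through the centroid using Ī + A·d² with d = y − 6.9417:
  bottom plate: d = -5.9417 cm → contributes +1853.1 cm⁴
  web plate: d = 5.5583 cm → contributes +1704.7 cm⁴
  top plate: d = 16.758 cm → contributes +2753.8 cm⁴
  hole: d = -5.9417 cm → contributes −27.776 cm⁴
Total I = 6283.8 cm⁴.

I_x ≈ 6280 cm⁴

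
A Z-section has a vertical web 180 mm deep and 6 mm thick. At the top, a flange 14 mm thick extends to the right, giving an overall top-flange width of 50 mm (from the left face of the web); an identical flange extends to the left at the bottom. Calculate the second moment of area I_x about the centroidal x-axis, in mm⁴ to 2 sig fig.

Decompose the section into non-overlapping parts with the origin at the bottom-left of its bounding rectangle.
Web: 6 × 180, A = 1 080 mm², y = 90 mm, Ī = 2 916 000 mm⁴.
Top flange (beyond web): 44 × 14, A = 616 mm², y = 173 mm, Ī = 10 061 mm⁴.
Bottom flange (beyond web): 44 × 14, A = 616 mm², y = 7 mm, Ī = 10 061 mm⁴.
Centroid: ȳ = ΣA·y / ΣA = 90 mm.
Transfer each piece to the centroidal x-axis using Ī + A·d² with d = y − 90:
  web: d = 0 mm → contributes +2 916 000 mm⁴
  top flange (beyond web): d = 83 mm → contributes +4 253 685 mm⁴
  bottom flange (beyond web): d = -83 mm → contributes +4 253 685 mm⁴
Total I = 11 423 371 mm⁴.

I_x ≈ 1.1 × 10⁷ mm⁴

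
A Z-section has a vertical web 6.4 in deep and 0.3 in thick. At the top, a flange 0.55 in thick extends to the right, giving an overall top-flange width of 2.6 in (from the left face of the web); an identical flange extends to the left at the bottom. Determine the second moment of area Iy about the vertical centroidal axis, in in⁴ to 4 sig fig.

Break the section into simple shapes (no overlaps), measuring from the bottom-left corner of the bounding box.
Web: 0.3 × 6.4, A = 1.92 in², x = 2.45 in, Ī = 0.0144 in⁴.
Top flange (beyond web): 2.3 × 0.55, A = 1.265 in², x = 3.75 in, Ī = 0.557654 in⁴.
Bottom flange (beyond web): 2.3 × 0.55, A = 1.265 in², x = 1.15 in, Ī = 0.557654 in⁴.
Centroid: x̄ = ΣA·x / ΣA = 2.45 in.
Transfer each piece to the vertical centroidal axis using Ī + A·d² with d = x − 2.45:
  web: d = 0 in → contributes +0.0144 in⁴
  top flange (beyond web): d = 1.3 in → contributes +2.6955 in⁴
  bottom flange (beyond web): d = -1.3 in → contributes +2.6955 in⁴
Total I = 5.40541 in⁴.

Iy ≈ 5.405 in⁴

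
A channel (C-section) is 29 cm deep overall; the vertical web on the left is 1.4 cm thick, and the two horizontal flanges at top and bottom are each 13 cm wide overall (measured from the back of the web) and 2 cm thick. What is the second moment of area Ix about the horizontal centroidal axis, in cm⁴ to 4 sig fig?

Split into non-overlapping primitives; take the origin at the lower-left of the bounding box.
Web: 1.4 × 29, A = 40.6 cm², y = 14.5 cm, Ī = 2845.38 cm⁴.
Top flange (beyond web): 11.6 × 2, A = 23.2 cm², y = 28 cm, Ī = 7.73333 cm⁴.
Bottom flange (beyond web): 11.6 × 2, A = 23.2 cm², y = 1 cm, Ī = 7.73333 cm⁴.
By symmetry the centroid is at mid-height, ȳ = 14.5 cm.
Transfer each piece to the horizontal centroidal axis using Ī + A·d² with d = y − 14.5:
  web: d = 0 cm → contributes +2845.38 cm⁴
  top flange (beyond web): d = 13.5 cm → contributes +4235.93 cm⁴
  bottom flange (beyond web): d = -13.5 cm → contributes +4235.93 cm⁴
Total I = 11317.3 cm⁴.

Ix ≈ 1.132 × 10⁴ cm⁴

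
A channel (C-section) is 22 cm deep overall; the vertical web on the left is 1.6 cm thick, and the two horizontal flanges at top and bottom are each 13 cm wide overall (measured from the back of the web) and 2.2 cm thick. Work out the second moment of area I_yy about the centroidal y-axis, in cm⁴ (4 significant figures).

I_yy ≈ 1425 cm⁴

Decompose the section into non-overlapping parts with the origin at the bottom-left of its bounding rectangle.
Web: 1.6 × 22, A = 35.2 cm², x = 0.8 cm, Ī = 7.50933 cm⁴.
Top flange (beyond web): 11.4 × 2.2, A = 25.08 cm², x = 7.3 cm, Ī = 271.616 cm⁴.
Bottom flange (beyond web): 11.4 × 2.2, A = 25.08 cm², x = 7.3 cm, Ī = 271.616 cm⁴.
Centroid: x̄ = ΣA·x / ΣA = 4.61959 cm.
Transfer each piece to the centroidal y-axis using Ī + A·d² with d = x − 4.61959:
  web: d = -3.81959 cm → contributes +521.051 cm⁴
  top flange (beyond web): d = 2.68041 cm → contributes +451.806 cm⁴
  bottom flange (beyond web): d = 2.68041 cm → contributes +451.806 cm⁴
Total I = 1424.66 cm⁴.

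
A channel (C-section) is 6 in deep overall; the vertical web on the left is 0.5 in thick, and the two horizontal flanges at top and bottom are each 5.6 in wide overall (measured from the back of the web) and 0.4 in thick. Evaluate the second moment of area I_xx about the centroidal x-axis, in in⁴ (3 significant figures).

I_xx ≈ 41.0 in⁴

Split into non-overlapping primitives; take the origin at the lower-left of the bounding box.
Web: 0.5 × 6, A = 3 in², y = 3 in, Ī = 9 in⁴.
Top flange (beyond web): 5.1 × 0.4, A = 2.04 in², y = 5.8 in, Ī = 0.0272 in⁴.
Bottom flange (beyond web): 5.1 × 0.4, A = 2.04 in², y = 0.2 in, Ī = 0.0272 in⁴.
By symmetry the centroid is at mid-height, ȳ = 3 in.
Transfer each piece to the centroidal x-axis using Ī + A·d² with d = y − 3:
  web: d = 0 in → contributes +9 in⁴
  top flange (beyond web): d = 2.8 in → contributes +16.021 in⁴
  bottom flange (beyond web): d = -2.8 in → contributes +16.021 in⁴
Total I = 41.042 in⁴.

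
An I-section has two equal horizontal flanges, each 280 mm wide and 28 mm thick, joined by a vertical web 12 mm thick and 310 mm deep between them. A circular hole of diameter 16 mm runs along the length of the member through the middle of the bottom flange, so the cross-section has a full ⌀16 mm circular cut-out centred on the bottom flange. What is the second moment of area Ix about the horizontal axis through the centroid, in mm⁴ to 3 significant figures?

Ix ≈ 4.73 × 10⁸ mm⁴

Decompose the section into non-overlapping parts with the origin at the bottom-left of its bounding rectangle.
Bottom flange: 280 × 28, A = 7 840 mm², y = 14 mm, Ī = 512 213 mm⁴.
Web: 12 × 310, A = 3 720 mm², y = 183 mm, Ī = 29 791 000 mm⁴.
Top flange: 280 × 28, A = 7 840 mm², y = 352 mm, Ī = 512 213 mm⁴.
Hole (subtracted): ⌀16, A = 201.06 mm², y = 14 mm, Ī = 3 217 mm⁴.
Centroid: ȳ = ΣA·y / ΣA = 184.77 mm.
Transfer each piece to the horizontal axis through the centroid using Ī + A·d² with d = y − 184.77:
  bottom flange: d = -170.77 mm → contributes +229 145 003 mm⁴
  web: d = -1.7699 mm → contributes +29 802 653 mm⁴
  top flange: d = 167.23 mm → contributes +219 765 019 mm⁴
  hole: d = -170.77 mm → contributes −5 866 654 mm⁴
Total I = 472 846 021 mm⁴.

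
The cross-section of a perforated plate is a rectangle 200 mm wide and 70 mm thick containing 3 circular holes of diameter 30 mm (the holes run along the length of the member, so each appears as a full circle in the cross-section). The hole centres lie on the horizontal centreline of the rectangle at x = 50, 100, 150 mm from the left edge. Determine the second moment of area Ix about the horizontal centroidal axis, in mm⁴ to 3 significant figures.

Treat the section as a set of non-overlapping primitives; coordinates are from the bounding-box lower-left.
Plate: 200 × 70, A = 14 000 mm², y = 35 mm, Ī = 5 716 667 mm⁴.
Hole 1 (subtracted): ⌀30, A = 706.86 mm², y = 35 mm, Ī = 39 761 mm⁴.
Hole 2 (subtracted): ⌀30, A = 706.86 mm², y = 35 mm, Ī = 39 761 mm⁴.
Hole 3 (subtracted): ⌀30, A = 706.86 mm², y = 35 mm, Ī = 39 761 mm⁴.
By symmetry the centroid is at mid-height, ȳ = 35 mm.
All pieces are centred on the horizontal centroidal axis, so I = ΣĪ (holes subtracted) = 5 597 384 mm⁴.

Ix ≈ 5.60 × 10⁶ mm⁴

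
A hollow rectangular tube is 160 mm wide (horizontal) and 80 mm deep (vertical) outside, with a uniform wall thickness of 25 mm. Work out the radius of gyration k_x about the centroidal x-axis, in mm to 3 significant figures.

Decompose the section into non-overlapping parts with the origin at the bottom-left of its bounding rectangle.
Outer rectangle: 160 × 80, A = 12 800 mm², y = 40 mm, Ī = 6 826 667 mm⁴.
Inner void (subtracted): 110 × 30, A = 3 300 mm², y = 40 mm, Ī = 247 500 mm⁴.
By symmetry the centroid is at mid-height, ȳ = 40 mm.
All pieces are centred on the centroidal x-axis, so I = ΣĪ (holes subtracted) = 6 579 167 mm⁴.
Radius of gyration: k = √(I/A) = √(6 579 167 / 9 500) = 26.316 mm.

k_x ≈ 26.3 mm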